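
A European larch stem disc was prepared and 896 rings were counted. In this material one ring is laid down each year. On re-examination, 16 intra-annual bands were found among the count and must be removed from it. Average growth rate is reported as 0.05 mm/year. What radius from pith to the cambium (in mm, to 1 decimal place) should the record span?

Correcting the raw count gives 896 − 16 = 880 true rings.
880 years at 0.05 mm/year gives 0.05 × 880 = 44.0 mm.

44.0 mm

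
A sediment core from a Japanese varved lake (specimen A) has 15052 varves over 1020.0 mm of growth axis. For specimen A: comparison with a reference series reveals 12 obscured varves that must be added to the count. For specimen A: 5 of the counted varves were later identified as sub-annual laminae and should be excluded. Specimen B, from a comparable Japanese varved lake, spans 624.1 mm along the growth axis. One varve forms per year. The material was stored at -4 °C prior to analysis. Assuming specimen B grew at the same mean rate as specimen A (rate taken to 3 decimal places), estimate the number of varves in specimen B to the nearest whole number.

Specimen A: true varve count = 15052 − 5 + 12 = 15059.
A: Extension rate ≈ 1020.0 / 15059 = 0.068 mm/year.
For B, 624.1 / 0.068 = 9177.94 years ≈ 9178 varves.

9178 varves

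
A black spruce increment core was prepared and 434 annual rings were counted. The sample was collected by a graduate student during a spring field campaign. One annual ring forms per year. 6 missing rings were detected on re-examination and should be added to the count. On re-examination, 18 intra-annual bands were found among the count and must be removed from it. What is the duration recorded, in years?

422 years

Correcting the raw count gives 434 − 18 + 6 = 422 true annual rings.
At one annual ring per year, that is 422 years.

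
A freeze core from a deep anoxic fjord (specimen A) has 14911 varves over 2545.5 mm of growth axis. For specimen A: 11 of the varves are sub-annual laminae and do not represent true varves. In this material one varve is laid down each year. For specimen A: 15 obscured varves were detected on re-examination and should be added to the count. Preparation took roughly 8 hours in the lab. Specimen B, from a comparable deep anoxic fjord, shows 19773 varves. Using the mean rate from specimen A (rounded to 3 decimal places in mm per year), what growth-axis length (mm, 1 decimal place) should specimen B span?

3381.2 mm

Specimen A: correcting the raw count gives 14911 − 11 + 15 = 14915 true varves.
A: Mean rate = 2545.5 mm / 14915 years ≈ 0.171 mm per year.
Length of B = 0.171 × 19773 = 3381.2 mm.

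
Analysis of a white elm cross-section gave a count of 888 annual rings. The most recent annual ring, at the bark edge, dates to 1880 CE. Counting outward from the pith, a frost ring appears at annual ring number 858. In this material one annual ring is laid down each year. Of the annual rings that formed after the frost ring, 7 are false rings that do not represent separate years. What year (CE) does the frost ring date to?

1857 CE

888 − 858 = 30 annual rings lie beyond the frost ring toward the bark edge.
Removing the 7 false annual rings leaves 30 − 7 = 23 true annual rings beyond the frost ring.
Counting back 23 years from 1880 CE places the frost ring in 1880 − 23 = 1857 CE.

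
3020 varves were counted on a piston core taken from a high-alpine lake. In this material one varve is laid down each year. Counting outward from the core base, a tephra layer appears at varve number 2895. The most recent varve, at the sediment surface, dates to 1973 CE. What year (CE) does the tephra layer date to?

1848 CE

The tephra layer sits at varve 2895 from the core base, so 3020 − 2895 = 125 varves formed after it.
1973 − 125 = 1848 CE.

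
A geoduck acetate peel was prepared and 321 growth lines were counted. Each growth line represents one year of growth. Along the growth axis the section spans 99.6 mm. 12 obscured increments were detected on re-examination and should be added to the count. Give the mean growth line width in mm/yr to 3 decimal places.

Adjusted count: 321 + 12 = 333 growth lines.
99.6 mm over 333 years gives 99.6 / 333 ≈ 0.299 mm/yr.

0.299 mm/yr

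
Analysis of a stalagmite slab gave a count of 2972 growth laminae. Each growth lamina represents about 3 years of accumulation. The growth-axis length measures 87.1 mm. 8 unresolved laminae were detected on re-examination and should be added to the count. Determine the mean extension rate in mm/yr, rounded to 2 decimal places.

0.01 mm/yr

True growth lamina count = 2972 + 8 = 2980.
Multiplying by 3 years per growth lamina: 2980 × 3 = 8940 years.
Extension rate ≈ 87.1 / 8940 = 0.01 mm/yr.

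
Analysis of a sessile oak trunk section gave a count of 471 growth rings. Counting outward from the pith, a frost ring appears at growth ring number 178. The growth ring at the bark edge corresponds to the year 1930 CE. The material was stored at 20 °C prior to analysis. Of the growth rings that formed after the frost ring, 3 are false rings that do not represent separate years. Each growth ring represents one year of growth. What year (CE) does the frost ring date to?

Between growth ring 178 and the bark edge there are 471 − 178 = 293 growth rings.
Removing the 3 false growth rings leaves 293 − 3 = 290 true growth rings beyond the frost ring.
The growth ring at the bark edge is 1930 CE, so the frost ring dates to 1930 − 290 = 1640 CE.

1640 CE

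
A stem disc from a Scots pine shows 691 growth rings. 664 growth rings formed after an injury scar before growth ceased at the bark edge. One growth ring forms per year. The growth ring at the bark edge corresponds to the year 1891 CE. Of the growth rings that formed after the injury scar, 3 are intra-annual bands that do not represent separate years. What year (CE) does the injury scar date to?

There are 664 growth rings younger than the injury scar.
664 − 3 false = 661 true growth rings after the injury scar.
The growth ring at the bark edge is 1891 CE, so the injury scar dates to 1891 − 661 = 1230 CE.

1230 CE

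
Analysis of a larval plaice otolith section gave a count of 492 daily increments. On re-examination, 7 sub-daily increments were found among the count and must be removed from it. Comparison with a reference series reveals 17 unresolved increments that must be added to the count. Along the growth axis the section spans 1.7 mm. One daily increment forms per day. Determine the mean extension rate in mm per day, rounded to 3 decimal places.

0.003 mm per day

Adjusted count: 492 − 7 + 17 = 502 daily increments.
Mean rate = 1.7 mm / 502 days ≈ 0.003 mm per day.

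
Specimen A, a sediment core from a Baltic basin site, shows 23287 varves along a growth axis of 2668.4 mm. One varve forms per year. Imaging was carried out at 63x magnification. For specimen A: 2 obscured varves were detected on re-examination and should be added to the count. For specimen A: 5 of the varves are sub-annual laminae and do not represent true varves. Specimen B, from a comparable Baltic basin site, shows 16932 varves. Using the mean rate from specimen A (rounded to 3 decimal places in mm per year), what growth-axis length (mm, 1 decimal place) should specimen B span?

1947.2 mm

Specimen A: after corrections the count is 23287 − 5 + 2 = 23284 varves.
A: 2668.4 mm over 23284 years gives 2668.4 / 23284 ≈ 0.115 mm per year.
B's length ≈ 0.115 × 16932 = 1947.2 mm.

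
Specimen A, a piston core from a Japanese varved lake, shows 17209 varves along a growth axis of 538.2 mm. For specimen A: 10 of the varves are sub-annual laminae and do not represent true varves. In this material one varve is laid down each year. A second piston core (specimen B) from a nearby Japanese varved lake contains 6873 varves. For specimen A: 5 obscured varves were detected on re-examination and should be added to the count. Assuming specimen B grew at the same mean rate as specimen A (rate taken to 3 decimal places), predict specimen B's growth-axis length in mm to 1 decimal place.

213.1 mm

Specimen A: adjusted count: 17209 − 10 + 5 = 17204 varves.
A: 538.2 mm over 17204 years gives 538.2 / 17204 ≈ 0.031 mm/yr.
Length of B = 0.031 × 6873 = 213.1 mm.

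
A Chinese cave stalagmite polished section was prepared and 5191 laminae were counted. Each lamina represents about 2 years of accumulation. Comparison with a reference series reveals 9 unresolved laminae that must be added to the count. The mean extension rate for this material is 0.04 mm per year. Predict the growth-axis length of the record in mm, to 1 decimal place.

Correcting the raw count gives 5191 + 9 = 5200 true laminae.
5200 laminae at 2 years each span 5200 × 2 = 10400 years.
10400 years at 0.04 mm/year gives 0.04 × 10400 = 416.0 mm.

416.0 mm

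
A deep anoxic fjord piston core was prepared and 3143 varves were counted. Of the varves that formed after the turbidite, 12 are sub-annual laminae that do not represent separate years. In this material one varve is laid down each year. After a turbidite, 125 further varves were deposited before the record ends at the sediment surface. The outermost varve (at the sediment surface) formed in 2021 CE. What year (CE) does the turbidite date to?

1908 CE

125 varves formed after the turbidite.
Removing the 12 false varves leaves 125 − 12 = 113 true varves beyond the turbidite.
2021 − 113 = 1908 CE.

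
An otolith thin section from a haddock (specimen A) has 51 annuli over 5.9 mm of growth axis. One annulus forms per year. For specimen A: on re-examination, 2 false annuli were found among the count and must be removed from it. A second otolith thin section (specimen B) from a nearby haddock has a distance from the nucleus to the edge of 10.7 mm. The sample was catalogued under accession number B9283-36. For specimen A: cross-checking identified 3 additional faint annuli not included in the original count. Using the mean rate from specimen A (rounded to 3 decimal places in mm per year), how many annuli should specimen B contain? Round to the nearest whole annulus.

Specimen A: correcting the raw count gives 51 − 2 + 3 = 52 true annuli.
A: Extension rate ≈ 5.9 / 52 = 0.113 mm/year.
B spans 10.7 / 0.113 = 94.69 years ≈ 95 annuli.

95 annuli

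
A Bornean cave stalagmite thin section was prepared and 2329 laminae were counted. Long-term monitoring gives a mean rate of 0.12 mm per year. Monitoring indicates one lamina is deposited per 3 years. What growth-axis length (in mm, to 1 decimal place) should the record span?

838.4 mm

At 3 years per lamina, 2329 × 3 = 6987 years.
Predicted length = 0.12 mm/year × 6987 years = 838.4 mm.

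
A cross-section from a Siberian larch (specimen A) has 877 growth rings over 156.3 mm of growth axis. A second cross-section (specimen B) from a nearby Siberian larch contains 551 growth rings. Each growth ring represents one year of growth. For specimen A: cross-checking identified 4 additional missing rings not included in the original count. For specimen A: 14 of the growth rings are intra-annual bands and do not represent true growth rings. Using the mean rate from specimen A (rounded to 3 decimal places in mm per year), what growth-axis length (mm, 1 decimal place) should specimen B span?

99.2 mm

Specimen A: after corrections the count is 877 − 14 + 4 = 867 growth rings.
A: 156.3 mm over 867 years gives 156.3 / 867 ≈ 0.180 mm/year.
B's length ≈ 0.180 × 551 = 99.2 mm.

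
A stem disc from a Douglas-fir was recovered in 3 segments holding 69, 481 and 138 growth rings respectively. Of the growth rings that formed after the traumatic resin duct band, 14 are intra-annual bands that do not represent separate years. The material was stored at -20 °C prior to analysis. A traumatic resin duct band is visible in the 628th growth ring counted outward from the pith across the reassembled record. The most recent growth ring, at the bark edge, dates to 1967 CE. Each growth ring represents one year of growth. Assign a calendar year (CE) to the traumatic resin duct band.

1921 CE

Total growth rings = 69 + 481 + 138 = 688.
Between growth ring 628 and the bark edge there are 688 − 628 = 60 growth rings.
Excluding 14 false growth rings: 60 − 14 = 46.
1967 − 46 = 1921 CE.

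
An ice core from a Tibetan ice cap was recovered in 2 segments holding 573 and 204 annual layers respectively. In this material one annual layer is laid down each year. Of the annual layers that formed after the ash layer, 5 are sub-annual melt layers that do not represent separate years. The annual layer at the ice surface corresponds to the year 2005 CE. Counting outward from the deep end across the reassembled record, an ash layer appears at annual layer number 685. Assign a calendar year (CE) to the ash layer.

Total annual layers = 573 + 204 = 777.
Between annual layer 685 and the ice surface there are 777 − 685 = 92 annual layers.
Removing the 5 false annual layers leaves 92 − 5 = 87 true annual layers beyond the ash layer.
2005 − 87 = 1918 CE.

1918 CE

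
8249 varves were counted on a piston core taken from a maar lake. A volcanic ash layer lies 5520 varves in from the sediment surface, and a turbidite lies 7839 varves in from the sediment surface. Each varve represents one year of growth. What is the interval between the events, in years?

The two markers are separated by 7839 − 5520 = 2319 varves.
One varve per year makes the interval 2319 years.

2319 years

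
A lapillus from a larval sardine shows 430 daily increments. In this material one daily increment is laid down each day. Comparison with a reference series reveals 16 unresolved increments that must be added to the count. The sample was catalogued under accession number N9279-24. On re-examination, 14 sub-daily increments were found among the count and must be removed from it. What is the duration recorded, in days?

432 days

Adjusted count: 430 − 14 + 16 = 432 daily increments.
One daily increment per day makes the duration 432 days.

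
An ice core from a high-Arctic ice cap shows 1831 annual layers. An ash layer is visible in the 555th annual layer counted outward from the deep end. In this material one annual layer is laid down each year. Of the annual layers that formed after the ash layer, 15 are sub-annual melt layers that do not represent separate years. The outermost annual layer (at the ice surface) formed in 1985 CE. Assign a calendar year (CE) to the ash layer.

724 CE

1831 − 555 = 1276 annual layers lie beyond the ash layer toward the ice surface.
Removing the 15 false annual layers leaves 1276 − 15 = 1261 true annual layers beyond the ash layer.
Counting back 1261 years from 1985 CE places the ash layer in 1985 − 1261 = 724 CE.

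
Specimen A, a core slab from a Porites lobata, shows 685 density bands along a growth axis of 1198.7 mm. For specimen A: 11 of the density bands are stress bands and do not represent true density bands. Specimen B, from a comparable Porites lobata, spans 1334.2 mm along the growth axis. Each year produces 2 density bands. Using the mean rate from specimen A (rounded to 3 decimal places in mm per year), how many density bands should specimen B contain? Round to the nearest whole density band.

Specimen A: after corrections the count is 685 − 11 = 674 density bands.
Specimen A: 674 density bands at 2 per year is 674 / 2 = 337 years.
A: Extension rate ≈ 1198.7 / 337 = 3.557 mm per year.
Specimen B: 1334.2 mm / 3.557 mm per year = 375.09 years; at 2 density bands per year that is 375.09 × 2 ≈ 750 density bands.

750 density bands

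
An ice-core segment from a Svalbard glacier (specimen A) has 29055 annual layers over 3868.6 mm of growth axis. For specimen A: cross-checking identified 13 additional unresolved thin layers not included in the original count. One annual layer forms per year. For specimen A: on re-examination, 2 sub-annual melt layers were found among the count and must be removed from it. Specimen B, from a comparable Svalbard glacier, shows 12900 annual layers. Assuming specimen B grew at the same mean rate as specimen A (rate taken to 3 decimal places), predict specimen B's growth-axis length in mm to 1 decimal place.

Specimen A: adjusted count: 29055 − 2 + 13 = 29066 annual layers.
A: Extension rate ≈ 3868.6 / 29066 = 0.133 mm per year.
For B, 0.133 mm/year × 12900 years = 1715.7 mm.

1715.7 mm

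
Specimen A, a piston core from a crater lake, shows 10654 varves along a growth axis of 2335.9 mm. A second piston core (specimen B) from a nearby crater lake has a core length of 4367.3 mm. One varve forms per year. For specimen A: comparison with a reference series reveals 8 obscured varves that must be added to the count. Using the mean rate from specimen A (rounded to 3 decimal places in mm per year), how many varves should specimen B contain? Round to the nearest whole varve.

19942 varves

Specimen A: correcting the raw count gives 10654 + 8 = 10662 true varves.
A: Extension rate ≈ 2335.9 / 10662 = 0.219 mm/year.
Specimen B: 4367.3 mm / 0.219 mm per year = 19942.01 years ≈ 19942 varves.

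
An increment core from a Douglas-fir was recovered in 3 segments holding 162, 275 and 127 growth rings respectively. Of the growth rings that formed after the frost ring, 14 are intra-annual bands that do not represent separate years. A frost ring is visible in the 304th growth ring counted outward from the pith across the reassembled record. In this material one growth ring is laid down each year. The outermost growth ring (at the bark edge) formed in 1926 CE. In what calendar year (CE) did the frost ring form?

1680 CE

Total growth rings = 162 + 275 + 127 = 564.
Between growth ring 304 and the bark edge there are 564 − 304 = 260 growth rings.
Excluding 14 false growth rings: 260 − 14 = 246.
The growth ring at the bark edge is 1926 CE, so the frost ring dates to 1926 − 246 = 1680 CE.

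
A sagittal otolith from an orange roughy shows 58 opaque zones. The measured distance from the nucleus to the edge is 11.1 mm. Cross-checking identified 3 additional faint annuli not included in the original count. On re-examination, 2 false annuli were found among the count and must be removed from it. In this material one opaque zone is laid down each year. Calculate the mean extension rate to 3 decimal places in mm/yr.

0.188 mm/yr

After corrections the count is 58 − 2 + 3 = 59 opaque zones.
Mean rate = 11.1 mm / 59 years ≈ 0.188 mm/yr.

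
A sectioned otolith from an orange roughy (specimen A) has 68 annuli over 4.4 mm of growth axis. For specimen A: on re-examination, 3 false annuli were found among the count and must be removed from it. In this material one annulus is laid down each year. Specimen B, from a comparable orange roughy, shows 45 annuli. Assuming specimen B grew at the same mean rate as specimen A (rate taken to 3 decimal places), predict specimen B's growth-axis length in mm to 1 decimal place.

3.1 mm

Specimen A: after corrections the count is 68 − 3 = 65 annuli.
A: Mean rate = 4.4 mm / 65 years ≈ 0.068 mm per year.
For B, 0.068 mm/year × 45 years = 3.1 mm.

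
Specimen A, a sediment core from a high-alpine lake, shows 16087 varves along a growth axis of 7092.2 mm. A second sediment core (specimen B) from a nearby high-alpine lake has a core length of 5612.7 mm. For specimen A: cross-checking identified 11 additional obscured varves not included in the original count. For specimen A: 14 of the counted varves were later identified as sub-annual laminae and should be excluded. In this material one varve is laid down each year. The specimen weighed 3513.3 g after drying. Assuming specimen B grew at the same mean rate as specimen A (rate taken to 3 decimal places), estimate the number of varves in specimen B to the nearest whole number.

Specimen A: correcting the raw count gives 16087 − 14 + 11 = 16084 true varves.
A: Mean rate = 7092.2 mm / 16084 years ≈ 0.441 mm/yr.
For B, 5612.7 / 0.441 = 12727.21 years ≈ 12727 varves.

12727 varves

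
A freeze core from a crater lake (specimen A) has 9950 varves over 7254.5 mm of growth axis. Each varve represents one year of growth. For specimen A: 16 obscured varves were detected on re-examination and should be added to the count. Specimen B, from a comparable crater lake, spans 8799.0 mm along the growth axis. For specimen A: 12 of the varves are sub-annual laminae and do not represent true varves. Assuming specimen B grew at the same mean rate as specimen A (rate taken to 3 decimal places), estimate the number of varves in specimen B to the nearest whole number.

Specimen A: true varve count = 9950 − 12 + 16 = 9954.
A: Mean rate = 7254.5 mm / 9954 years ≈ 0.729 mm/yr.
Specimen B: 8799.0 mm / 0.729 mm per year = 12069.96 years ≈ 12070 varves.

12070 varves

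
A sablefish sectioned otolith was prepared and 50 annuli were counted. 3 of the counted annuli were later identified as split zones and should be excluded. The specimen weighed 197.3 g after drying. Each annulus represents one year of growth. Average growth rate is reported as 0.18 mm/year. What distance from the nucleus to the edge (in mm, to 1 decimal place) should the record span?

Adjusted count: 50 − 3 = 47 annuli.
Predicted length = 0.18 mm/year × 47 years = 8.5 mm.

8.5 mm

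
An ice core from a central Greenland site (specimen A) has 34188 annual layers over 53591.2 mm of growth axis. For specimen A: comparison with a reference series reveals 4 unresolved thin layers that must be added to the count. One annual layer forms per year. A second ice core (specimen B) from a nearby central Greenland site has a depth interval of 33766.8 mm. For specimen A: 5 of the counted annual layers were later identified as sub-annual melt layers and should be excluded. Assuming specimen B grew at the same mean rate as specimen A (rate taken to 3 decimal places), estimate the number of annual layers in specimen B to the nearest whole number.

Specimen A: true annual layer count = 34188 − 5 + 4 = 34187.
A: Mean rate = 53591.2 mm / 34187 years ≈ 1.568 mm/yr.
For B, 33766.8 / 1.568 = 21534.95 years ≈ 21535 annual layers.

21535 annual layers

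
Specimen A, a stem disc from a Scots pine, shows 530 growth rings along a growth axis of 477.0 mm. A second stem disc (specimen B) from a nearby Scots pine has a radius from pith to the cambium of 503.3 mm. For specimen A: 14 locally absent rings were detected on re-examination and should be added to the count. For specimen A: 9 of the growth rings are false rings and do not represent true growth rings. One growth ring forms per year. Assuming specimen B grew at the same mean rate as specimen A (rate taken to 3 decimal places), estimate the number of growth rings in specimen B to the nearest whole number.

564 growth rings

Specimen A: correcting the raw count gives 530 − 9 + 14 = 535 true growth rings.
A: 477.0 mm over 535 years gives 477.0 / 535 ≈ 0.892 mm per year.
B spans 503.3 / 0.892 = 564.24 years ≈ 564 growth rings.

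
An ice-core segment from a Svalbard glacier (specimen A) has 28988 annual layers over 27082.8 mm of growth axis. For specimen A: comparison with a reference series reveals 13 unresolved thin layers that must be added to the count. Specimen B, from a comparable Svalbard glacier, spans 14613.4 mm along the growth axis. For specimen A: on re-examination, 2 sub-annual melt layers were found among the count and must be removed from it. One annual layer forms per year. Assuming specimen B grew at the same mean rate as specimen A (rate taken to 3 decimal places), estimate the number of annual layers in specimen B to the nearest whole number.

15646 annual layers

Specimen A: after corrections the count is 28988 − 2 + 13 = 28999 annual layers.
A: Extension rate ≈ 27082.8 / 28999 = 0.934 mm per year.
Specimen B: 14613.4 mm / 0.934 mm per year = 15646.04 years ≈ 15646 annual layers.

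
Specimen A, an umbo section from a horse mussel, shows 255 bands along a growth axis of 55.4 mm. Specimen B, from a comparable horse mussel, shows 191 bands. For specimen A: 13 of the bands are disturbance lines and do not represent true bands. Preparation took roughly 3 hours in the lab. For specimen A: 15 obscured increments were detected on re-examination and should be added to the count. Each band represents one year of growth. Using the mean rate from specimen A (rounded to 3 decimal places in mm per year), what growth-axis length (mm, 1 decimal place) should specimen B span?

41.3 mm

Specimen A: after corrections the count is 255 − 13 + 15 = 257 bands.
A: Mean rate = 55.4 mm / 257 years ≈ 0.216 mm/yr.
Length of B = 0.216 × 191 = 41.3 mm.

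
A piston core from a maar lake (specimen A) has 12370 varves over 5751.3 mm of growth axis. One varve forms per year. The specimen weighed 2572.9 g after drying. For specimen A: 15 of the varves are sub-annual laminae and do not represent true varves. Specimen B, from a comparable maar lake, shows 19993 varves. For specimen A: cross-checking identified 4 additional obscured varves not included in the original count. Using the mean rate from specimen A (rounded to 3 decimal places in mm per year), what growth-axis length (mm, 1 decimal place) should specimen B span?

Specimen A: true varve count = 12370 − 15 + 4 = 12359.
A: Mean rate = 5751.3 mm / 12359 years ≈ 0.465 mm per year.
B's length ≈ 0.465 × 19993 = 9296.7 mm.

9296.7 mm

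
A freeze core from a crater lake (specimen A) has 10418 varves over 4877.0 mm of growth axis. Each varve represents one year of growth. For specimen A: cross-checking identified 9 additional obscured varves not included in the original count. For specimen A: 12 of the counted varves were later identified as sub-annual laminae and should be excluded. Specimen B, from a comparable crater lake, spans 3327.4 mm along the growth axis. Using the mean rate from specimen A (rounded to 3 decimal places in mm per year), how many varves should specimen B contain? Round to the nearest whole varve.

7110 varves

Specimen A: correcting the raw count gives 10418 − 12 + 9 = 10415 true varves.
A: 4877.0 mm over 10415 years gives 4877.0 / 10415 ≈ 0.468 mm/year.
For B, 3327.4 / 0.468 = 7109.83 years ≈ 7110 varves.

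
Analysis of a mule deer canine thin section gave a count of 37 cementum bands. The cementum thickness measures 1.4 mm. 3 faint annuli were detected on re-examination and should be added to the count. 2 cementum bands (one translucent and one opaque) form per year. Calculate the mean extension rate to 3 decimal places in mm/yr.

After corrections the count is 37 + 3 = 40 cementum bands.
40 cementum bands at 2 per year is 40 / 2 = 20 years.
1.4 mm over 20 years gives 1.4 / 20 ≈ 0.070 mm/yr.

0.070 mm/yr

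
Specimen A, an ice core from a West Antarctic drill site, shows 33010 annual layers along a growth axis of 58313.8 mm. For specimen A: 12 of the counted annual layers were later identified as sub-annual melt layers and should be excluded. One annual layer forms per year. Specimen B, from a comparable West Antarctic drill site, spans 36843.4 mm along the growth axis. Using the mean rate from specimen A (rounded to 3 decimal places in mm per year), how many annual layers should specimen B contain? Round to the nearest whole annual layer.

20851 annual layers

Specimen A: after corrections the count is 33010 − 12 = 32998 annual layers.
A: Extension rate ≈ 58313.8 / 32998 = 1.767 mm/year.
Specimen B: 36843.4 mm / 1.767 mm per year = 20850.82 years ≈ 20851 annual layers.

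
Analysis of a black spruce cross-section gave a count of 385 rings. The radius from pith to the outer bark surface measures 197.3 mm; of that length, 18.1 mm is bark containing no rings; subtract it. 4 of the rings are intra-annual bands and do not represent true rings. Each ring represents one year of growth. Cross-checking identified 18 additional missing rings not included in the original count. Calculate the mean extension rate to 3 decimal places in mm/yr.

0.449 mm/yr

Correcting the raw count gives 385 − 4 + 18 = 399 true rings.
The growth record spans 197.3 − 18.1 = 179.2 mm.
Extension rate ≈ 179.2 / 399 = 0.449 mm/yr.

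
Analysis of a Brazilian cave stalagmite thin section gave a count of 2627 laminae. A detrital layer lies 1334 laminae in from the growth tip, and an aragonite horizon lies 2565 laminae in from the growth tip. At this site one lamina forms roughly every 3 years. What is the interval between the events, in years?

3693 yr

2565 − 1334 = 1231 laminae lie between the two events.
Multiplying by 3 years per lamina: 1231 × 3 = 3693 years.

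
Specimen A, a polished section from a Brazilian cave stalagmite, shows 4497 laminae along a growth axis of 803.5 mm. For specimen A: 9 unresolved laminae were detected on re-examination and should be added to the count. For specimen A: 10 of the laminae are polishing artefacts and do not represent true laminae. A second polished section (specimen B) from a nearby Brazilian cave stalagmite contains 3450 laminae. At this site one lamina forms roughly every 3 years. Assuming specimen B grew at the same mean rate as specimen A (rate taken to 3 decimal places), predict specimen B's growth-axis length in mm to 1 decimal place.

621.0 mm

Specimen A: adjusted count: 4497 − 10 + 9 = 4496 laminae.
Specimen A: multiplying by 3 years per lamina: 4496 × 3 = 13488 years.
A: 803.5 mm over 13488 years gives 803.5 / 13488 ≈ 0.060 mm/yr.
Specimen B: multiplying by 3 years per lamina: 3450 × 3 = 10350 years. Length of B = 0.060 × 10350 = 621.0 mm.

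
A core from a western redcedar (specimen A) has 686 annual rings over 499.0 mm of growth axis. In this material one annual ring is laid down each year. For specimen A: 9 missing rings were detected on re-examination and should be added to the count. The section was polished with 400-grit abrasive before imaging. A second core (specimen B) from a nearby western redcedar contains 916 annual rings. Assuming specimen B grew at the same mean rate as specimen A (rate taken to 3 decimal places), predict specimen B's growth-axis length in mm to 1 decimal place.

Specimen A: after corrections the count is 686 + 9 = 695 annual rings.
A: 499.0 mm over 695 years gives 499.0 / 695 ≈ 0.718 mm/year.
For B, 0.718 mm/year × 916 years = 657.7 mm.

657.7 mm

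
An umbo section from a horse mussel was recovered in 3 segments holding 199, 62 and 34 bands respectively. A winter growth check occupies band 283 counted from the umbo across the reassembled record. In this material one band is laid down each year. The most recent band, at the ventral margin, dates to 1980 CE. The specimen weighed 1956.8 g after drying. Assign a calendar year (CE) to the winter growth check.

1968 CE

Total bands = 199 + 62 + 34 = 295.
The winter growth check sits at band 283 from the umbo, so 295 − 283 = 12 bands formed after it.
1980 − 12 = 1968 CE.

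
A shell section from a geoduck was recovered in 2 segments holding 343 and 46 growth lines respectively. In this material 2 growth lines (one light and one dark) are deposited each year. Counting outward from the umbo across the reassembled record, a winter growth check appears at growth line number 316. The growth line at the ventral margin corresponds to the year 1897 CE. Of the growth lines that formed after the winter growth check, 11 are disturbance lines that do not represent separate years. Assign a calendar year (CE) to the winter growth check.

1866 CE

Total growth lines = 343 + 46 = 389.
Between growth line 316 and the ventral margin there are 389 − 316 = 73 growth lines.
Excluding 11 false growth lines: 73 − 11 = 62.
62 growth lines at 2 per year is 62 / 2 = 31 years.
Counting back 31 years from 1897 CE places the winter growth check in 1897 − 31 = 1866 CE.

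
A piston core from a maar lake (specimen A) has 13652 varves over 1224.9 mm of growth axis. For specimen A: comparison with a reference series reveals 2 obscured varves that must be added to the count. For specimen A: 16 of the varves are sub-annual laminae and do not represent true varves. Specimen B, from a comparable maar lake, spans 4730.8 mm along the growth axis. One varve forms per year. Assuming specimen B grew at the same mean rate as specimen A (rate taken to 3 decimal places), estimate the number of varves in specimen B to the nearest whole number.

52564 varves

Specimen A: adjusted count: 13652 − 16 + 2 = 13638 varves.
A: Mean rate = 1224.9 mm / 13638 years ≈ 0.090 mm/yr.
B spans 4730.8 / 0.090 = 52564.44 years ≈ 52564 varves.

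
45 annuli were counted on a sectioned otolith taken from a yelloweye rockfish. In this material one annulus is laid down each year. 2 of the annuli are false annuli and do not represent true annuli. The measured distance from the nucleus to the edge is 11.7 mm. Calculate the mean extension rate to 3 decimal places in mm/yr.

0.272 mm/yr

True annulus count = 45 − 2 = 43.
Extension rate ≈ 11.7 / 43 = 0.272 mm/yr.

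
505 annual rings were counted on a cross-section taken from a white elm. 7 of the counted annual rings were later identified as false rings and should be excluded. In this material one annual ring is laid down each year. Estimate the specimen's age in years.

498 years

After corrections the count is 505 − 7 = 498 annual rings.
With a one-to-one annual ring periodicity this is 498 years.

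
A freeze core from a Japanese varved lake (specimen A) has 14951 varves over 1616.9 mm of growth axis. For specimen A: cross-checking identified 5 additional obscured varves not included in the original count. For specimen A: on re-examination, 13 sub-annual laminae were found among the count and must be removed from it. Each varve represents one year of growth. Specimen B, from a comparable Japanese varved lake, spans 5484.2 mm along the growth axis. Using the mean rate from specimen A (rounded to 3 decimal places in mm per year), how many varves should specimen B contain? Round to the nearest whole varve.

Specimen A: true varve count = 14951 − 13 + 5 = 14943.
A: Mean rate = 1616.9 mm / 14943 years ≈ 0.108 mm/year.
B spans 5484.2 / 0.108 = 50779.63 years ≈ 50780 varves.

50780 varves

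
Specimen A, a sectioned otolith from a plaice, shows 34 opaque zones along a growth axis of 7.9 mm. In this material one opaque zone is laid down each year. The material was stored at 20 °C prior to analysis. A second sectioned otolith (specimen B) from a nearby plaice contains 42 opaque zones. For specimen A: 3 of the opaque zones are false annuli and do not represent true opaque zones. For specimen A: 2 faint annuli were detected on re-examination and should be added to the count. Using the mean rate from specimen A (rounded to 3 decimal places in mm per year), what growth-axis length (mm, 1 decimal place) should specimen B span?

Specimen A: true opaque zone count = 34 − 3 + 2 = 33.
A: Extension rate ≈ 7.9 / 33 = 0.239 mm per year.
B's length ≈ 0.239 × 42 = 10.0 mm.

10.0 mm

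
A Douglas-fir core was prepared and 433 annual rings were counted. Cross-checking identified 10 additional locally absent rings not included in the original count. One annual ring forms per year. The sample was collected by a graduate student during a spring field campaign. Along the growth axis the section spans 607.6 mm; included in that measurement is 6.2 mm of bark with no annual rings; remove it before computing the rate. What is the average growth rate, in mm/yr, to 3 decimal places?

After corrections the count is 433 + 10 = 443 annual rings.
The growth record spans 607.6 − 6.2 = 601.4 mm.
Extension rate ≈ 601.4 / 443 = 1.358 mm/yr.

1.358 mm/yr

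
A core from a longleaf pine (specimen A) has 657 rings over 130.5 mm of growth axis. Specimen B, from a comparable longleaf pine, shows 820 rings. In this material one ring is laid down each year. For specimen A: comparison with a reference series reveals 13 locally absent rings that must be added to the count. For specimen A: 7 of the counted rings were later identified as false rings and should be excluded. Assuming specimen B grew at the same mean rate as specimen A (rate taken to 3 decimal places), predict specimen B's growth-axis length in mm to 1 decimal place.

Specimen A: after corrections the count is 657 − 7 + 13 = 663 rings.
A: 130.5 mm over 663 years gives 130.5 / 663 ≈ 0.197 mm/yr.
B's length ≈ 0.197 × 820 = 161.5 mm.

161.5 mm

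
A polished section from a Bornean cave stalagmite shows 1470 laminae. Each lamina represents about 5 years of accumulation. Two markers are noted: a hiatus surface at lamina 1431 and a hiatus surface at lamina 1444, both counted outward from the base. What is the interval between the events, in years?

65 years

The two markers are separated by 1444 − 1431 = 13 laminae.
13 laminae at 5 years each span 13 × 5 = 65 years.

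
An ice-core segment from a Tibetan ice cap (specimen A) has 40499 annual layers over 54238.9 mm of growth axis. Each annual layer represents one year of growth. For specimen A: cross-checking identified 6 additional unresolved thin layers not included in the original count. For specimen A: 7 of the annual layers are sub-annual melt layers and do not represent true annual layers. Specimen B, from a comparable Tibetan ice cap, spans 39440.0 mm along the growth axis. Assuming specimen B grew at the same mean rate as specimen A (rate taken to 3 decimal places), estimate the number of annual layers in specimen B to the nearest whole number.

29455 annual layers

Specimen A: correcting the raw count gives 40499 − 7 + 6 = 40498 true annual layers.
A: 54238.9 mm over 40498 years gives 54238.9 / 40498 ≈ 1.339 mm/yr.
Specimen B: 39440.0 mm / 1.339 mm per year = 29454.82 years ≈ 29455 annual layers.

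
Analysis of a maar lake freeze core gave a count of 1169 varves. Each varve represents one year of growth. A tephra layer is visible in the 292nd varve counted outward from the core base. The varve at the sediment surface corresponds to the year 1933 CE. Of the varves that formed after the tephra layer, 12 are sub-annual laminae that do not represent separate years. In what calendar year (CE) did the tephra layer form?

1068 CE

1169 − 292 = 877 varves lie beyond the tephra layer toward the sediment surface.
877 − 12 false = 865 true varves after the tephra layer.
The varve at the sediment surface is 1933 CE, so the tephra layer dates to 1933 − 865 = 1068 CE.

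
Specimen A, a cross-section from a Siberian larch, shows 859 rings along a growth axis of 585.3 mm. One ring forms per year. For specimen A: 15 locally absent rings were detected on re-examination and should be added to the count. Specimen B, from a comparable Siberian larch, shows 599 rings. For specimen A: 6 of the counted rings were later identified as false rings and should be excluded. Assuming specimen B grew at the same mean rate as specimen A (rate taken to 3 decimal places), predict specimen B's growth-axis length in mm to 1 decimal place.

403.7 mm

Specimen A: true ring count = 859 − 6 + 15 = 868.
A: 585.3 mm over 868 years gives 585.3 / 868 ≈ 0.674 mm per year.
Length of B = 0.674 × 599 = 403.7 mm.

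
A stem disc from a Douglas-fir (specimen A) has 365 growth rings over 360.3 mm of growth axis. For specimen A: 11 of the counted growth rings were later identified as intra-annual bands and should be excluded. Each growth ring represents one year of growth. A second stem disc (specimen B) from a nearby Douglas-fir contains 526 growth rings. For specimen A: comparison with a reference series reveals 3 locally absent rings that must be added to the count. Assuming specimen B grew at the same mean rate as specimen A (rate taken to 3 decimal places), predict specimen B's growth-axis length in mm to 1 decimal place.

Specimen A: correcting the raw count gives 365 − 11 + 3 = 357 true growth rings.
A: 360.3 mm over 357 years gives 360.3 / 357 ≈ 1.009 mm/year.
For B, 1.009 mm/year × 526 years = 530.7 mm.

530.7 mm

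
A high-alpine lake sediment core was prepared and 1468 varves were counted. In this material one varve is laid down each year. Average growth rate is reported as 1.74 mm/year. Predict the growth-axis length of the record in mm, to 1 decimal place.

The record spans 1468 years at 1.74 mm per year.
Predicted length = 1.74 mm/year × 1468 years = 2554.3 mm.

2554.3 mm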